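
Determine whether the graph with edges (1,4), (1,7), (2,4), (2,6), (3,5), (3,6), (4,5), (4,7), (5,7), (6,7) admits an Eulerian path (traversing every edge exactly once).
Yes (the graph is connected and exactly 2 vertices have odd degree: {5, 6}; any Eulerian path must start and end at those)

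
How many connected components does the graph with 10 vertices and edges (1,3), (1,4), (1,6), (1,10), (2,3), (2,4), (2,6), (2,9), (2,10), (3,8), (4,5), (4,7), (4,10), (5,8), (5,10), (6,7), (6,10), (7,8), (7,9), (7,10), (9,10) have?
1 (components: {1, 2, 3, 4, 5, 6, 7, 8, 9, 10})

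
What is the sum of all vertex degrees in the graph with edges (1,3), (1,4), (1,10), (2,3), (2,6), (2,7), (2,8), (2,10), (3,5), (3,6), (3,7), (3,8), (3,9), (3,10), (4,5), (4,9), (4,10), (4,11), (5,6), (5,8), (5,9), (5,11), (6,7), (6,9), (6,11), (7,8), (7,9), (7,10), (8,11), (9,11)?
60 (handshake: sum of degrees = 2|E| = 2 x 30 = 60)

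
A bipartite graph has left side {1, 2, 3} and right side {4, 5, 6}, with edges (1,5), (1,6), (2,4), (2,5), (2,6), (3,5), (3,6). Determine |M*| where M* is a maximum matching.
3 (matching: (1,6), (2,4), (3,5); upper bound min(|L|,|R|) = min(3,3) = 3)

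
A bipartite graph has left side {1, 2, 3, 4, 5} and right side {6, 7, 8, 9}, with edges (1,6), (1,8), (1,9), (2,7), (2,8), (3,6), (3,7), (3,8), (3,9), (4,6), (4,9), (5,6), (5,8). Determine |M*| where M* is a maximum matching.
4 (matching: (1,9), (2,8), (3,7), (4,6); upper bound min(|L|,|R|) = min(5,4) = 4)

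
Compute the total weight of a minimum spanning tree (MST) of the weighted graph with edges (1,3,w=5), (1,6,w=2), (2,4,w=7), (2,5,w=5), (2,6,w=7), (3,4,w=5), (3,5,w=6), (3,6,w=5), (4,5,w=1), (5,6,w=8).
18 (MST edges: (1,3,w=5), (1,6,w=2), (2,5,w=5), (3,4,w=5), (4,5,w=1); sum of weights 5 + 2 + 5 + 5 + 1 = 18)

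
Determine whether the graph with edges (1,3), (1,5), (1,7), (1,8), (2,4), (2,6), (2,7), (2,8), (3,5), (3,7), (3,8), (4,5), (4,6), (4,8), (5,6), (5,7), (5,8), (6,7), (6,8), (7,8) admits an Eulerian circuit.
No (2 vertices have odd degree: {6, 8}; Eulerian circuit requires 0)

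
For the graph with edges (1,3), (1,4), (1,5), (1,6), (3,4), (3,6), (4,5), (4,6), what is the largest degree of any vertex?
4 (attained at vertices 1, 4)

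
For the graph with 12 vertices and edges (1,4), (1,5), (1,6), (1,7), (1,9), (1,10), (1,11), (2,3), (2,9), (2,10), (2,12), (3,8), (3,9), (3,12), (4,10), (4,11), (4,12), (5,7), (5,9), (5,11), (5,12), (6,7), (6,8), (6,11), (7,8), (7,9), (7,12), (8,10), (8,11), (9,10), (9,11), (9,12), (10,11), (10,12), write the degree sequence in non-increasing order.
[8, 7, 7, 7, 7, 6, 5, 5, 4, 4, 4, 4] (degrees: deg(1)=7, deg(2)=4, deg(3)=4, deg(4)=4, deg(5)=5, deg(6)=4, deg(7)=6, deg(8)=5, deg(9)=8, deg(10)=7, deg(11)=7, deg(12)=7)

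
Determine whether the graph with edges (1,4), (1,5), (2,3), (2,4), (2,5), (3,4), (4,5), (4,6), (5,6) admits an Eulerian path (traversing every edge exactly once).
Yes (the graph is connected and exactly 2 vertices have odd degree: {2, 4}; any Eulerian path must start and end at those)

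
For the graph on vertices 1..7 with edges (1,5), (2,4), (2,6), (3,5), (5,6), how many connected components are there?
2 (components: {1, 2, 3, 4, 5, 6}, {7})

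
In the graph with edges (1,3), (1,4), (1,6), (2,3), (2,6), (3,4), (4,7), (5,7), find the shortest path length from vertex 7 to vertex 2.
3 (path: 7 -> 4 -> 3 -> 2, 3 edges)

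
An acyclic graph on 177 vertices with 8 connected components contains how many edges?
169 (Each of the 8 component trees on V_i vertices has V_i - 1 edges; summing gives V - C = 177 - 8 = 169)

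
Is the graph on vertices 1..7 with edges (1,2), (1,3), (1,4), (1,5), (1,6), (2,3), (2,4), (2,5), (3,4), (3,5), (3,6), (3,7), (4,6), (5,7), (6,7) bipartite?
No (odd cycle of length 3: 5 -> 1 -> 3 -> 5)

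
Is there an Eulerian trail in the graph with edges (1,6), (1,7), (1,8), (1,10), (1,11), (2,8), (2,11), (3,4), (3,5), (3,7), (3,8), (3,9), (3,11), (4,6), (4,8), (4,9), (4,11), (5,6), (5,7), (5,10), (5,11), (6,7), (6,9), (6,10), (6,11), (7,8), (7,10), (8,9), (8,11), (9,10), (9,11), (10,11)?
No (6 vertices have odd degree: {1, 4, 5, 6, 8, 11}; Eulerian path requires 0 or 2)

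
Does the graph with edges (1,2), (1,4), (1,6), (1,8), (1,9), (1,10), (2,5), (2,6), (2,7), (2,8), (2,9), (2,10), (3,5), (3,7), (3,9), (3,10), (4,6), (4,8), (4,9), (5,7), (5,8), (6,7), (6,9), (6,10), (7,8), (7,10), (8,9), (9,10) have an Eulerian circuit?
No (2 vertices have odd degree: {2, 9}; Eulerian circuit requires 0)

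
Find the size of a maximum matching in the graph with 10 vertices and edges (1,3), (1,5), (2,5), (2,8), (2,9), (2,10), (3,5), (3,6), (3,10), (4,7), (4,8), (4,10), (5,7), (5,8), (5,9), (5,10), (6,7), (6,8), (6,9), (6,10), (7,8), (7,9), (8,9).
5 (matching: (1,5), (2,10), (3,6), (4,8), (7,9); upper bound floor(n/2) = floor(10/2) = 5)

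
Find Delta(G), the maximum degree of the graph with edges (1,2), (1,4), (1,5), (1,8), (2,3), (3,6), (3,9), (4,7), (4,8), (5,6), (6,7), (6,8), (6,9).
5 (attained at vertex 6)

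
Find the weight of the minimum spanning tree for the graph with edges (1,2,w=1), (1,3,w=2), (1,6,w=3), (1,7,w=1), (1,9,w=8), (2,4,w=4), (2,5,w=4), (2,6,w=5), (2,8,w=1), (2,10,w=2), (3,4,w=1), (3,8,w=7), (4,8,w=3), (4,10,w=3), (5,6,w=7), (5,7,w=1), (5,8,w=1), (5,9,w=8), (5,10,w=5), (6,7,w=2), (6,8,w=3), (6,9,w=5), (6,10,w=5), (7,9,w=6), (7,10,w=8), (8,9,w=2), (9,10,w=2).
13 (MST edges: (1,2,w=1), (1,3,w=2), (1,7,w=1), (2,8,w=1), (2,10,w=2), (3,4,w=1), (5,7,w=1), (6,7,w=2), (8,9,w=2); sum of weights 1 + 2 + 1 + 1 + 2 + 1 + 1 + 2 + 2 = 13)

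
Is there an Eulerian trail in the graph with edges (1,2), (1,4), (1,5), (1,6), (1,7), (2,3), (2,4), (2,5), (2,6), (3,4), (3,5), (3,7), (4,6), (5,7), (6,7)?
Yes (the graph is connected and exactly 2 vertices have odd degree: {1, 2}; any Eulerian path must start and end at those)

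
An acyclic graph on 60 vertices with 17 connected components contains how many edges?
43 (Each of the 17 component trees on V_i vertices has V_i - 1 edges; summing gives V - C = 60 - 17 = 43)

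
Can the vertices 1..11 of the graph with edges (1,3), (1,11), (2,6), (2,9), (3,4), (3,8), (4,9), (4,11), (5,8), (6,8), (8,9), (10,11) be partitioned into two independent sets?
Yes. Partition: {1, 2, 4, 7, 8, 10}, {3, 5, 6, 9, 11}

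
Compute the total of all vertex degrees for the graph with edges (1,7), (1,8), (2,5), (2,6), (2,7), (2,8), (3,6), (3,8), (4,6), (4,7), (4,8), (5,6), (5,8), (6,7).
28 (handshake: sum of degrees = 2|E| = 2 x 14 = 28)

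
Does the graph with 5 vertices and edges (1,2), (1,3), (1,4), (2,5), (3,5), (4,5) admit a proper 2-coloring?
Yes. Partition: {1, 5}, {2, 3, 4}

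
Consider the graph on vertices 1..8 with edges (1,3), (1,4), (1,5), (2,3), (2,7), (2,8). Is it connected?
No, it has 2 components: {1, 2, 3, 4, 5, 7, 8}, {6}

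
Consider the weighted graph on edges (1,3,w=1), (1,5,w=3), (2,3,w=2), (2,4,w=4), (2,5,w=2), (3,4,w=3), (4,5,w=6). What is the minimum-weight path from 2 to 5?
2 (path: 2 -> 5; weights 2 = 2)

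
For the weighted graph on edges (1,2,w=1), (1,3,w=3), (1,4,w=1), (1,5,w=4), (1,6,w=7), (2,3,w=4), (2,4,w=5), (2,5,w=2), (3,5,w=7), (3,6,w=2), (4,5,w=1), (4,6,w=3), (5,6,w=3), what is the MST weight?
8 (MST edges: (1,2,w=1), (1,3,w=3), (1,4,w=1), (3,6,w=2), (4,5,w=1); sum of weights 1 + 3 + 1 + 2 + 1 = 8)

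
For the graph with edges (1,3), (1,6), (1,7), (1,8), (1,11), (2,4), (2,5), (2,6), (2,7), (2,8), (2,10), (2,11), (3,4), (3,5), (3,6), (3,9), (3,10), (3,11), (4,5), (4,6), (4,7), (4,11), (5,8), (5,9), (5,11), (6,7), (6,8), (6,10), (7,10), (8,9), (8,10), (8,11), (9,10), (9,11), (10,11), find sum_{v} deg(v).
70 (handshake: sum of degrees = 2|E| = 2 x 35 = 70)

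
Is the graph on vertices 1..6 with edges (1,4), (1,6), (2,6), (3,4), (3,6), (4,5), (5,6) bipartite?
Yes. Partition: {1, 2, 3, 5}, {4, 6}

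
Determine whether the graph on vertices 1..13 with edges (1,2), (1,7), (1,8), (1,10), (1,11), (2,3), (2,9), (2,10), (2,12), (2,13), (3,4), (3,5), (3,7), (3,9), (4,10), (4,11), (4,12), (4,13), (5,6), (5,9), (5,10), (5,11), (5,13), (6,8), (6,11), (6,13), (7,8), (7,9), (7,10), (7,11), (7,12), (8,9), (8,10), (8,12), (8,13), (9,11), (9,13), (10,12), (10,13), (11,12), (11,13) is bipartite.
No (odd cycle of length 3: 10 -> 1 -> 2 -> 10)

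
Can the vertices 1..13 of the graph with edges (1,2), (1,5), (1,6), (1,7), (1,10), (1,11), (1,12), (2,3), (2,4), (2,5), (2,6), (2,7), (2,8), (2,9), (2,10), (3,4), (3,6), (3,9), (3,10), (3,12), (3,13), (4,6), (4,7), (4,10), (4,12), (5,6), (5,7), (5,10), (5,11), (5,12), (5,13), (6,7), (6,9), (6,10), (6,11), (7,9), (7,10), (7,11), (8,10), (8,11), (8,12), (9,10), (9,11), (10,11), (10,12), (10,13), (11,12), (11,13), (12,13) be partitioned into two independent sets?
No (odd cycle of length 3: 12 -> 1 -> 5 -> 12)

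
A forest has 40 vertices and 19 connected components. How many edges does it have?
21 (Each of the 19 component trees on V_i vertices has V_i - 1 edges; summing gives V - C = 40 - 19 = 21)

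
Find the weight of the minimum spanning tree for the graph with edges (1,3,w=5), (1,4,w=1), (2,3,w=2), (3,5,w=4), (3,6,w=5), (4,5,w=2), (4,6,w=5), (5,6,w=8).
14 (MST edges: (1,4,w=1), (2,3,w=2), (3,5,w=4), (3,6,w=5), (4,5,w=2); sum of weights 1 + 2 + 4 + 5 + 2 = 14)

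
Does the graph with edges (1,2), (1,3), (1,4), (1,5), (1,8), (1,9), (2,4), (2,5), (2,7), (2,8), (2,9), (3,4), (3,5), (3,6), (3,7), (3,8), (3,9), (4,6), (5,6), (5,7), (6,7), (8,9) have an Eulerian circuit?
No (2 vertices have odd degree: {3, 5}; Eulerian circuit requires 0)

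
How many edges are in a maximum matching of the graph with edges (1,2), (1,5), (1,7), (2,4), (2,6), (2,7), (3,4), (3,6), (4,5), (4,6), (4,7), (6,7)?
3 (matching: (1,5), (2,6), (4,7); upper bound floor(n/2) = floor(7/2) = 3)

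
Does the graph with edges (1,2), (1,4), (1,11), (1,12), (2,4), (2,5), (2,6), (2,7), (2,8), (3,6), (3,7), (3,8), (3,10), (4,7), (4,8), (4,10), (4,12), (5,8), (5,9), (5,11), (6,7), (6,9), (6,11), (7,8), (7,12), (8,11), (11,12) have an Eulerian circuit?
No (2 vertices have odd degree: {6, 11}; Eulerian circuit requires 0)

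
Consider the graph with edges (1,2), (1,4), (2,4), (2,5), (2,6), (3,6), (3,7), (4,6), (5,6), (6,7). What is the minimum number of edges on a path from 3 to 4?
2 (path: 3 -> 6 -> 4, 2 edges)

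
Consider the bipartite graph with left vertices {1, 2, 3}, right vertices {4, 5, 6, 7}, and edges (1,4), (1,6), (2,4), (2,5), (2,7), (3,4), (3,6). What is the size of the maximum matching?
3 (matching: (1,6), (2,7), (3,4); upper bound min(|L|,|R|) = min(3,4) = 3)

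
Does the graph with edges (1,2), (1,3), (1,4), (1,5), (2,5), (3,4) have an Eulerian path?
Yes — and in fact it has an Eulerian circuit (the graph is connected and all 5 vertices have even degree)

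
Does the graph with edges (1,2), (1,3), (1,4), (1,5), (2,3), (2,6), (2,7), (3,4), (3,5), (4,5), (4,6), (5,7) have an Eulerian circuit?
Yes (the graph is connected and all 7 vertices have even degree)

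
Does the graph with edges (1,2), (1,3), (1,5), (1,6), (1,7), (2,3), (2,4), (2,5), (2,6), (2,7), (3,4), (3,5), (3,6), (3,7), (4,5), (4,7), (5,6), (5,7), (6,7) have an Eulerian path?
Yes (the graph is connected and exactly 2 vertices have odd degree: {1, 6}; any Eulerian path must start and end at those)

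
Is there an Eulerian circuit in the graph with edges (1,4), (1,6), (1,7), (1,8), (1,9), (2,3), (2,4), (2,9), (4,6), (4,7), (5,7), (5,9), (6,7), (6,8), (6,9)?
No (4 vertices have odd degree: {1, 2, 3, 6}; Eulerian circuit requires 0)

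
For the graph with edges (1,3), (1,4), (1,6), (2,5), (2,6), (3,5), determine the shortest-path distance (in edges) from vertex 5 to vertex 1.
2 (path: 5 -> 3 -> 1, 2 edges)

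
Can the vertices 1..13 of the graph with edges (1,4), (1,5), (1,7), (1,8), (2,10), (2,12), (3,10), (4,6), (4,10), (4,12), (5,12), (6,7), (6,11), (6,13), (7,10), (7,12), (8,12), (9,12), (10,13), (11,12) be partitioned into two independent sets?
Yes. Partition: {1, 6, 10, 12}, {2, 3, 4, 5, 7, 8, 9, 11, 13}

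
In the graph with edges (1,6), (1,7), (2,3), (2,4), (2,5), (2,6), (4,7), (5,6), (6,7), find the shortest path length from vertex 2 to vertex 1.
2 (path: 2 -> 6 -> 1, 2 edges)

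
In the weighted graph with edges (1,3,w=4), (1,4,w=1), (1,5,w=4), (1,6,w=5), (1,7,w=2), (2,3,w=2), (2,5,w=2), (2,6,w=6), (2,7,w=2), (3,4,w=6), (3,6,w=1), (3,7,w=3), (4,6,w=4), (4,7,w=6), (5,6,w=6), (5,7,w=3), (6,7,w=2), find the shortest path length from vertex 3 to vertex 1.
4 (path: 3 -> 1; weights 4 = 4)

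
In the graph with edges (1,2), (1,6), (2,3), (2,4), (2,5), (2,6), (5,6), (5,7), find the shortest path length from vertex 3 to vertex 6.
2 (path: 3 -> 2 -> 6, 2 edges)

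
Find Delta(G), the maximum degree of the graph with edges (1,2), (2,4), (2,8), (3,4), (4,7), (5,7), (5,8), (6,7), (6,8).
3 (attained at vertices 2, 4, 7, 8)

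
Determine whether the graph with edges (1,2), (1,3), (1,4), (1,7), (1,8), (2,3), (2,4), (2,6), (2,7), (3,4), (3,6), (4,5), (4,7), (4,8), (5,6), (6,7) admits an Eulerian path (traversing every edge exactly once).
Yes (the graph is connected and exactly 2 vertices have odd degree: {1, 2}; any Eulerian path must start and end at those)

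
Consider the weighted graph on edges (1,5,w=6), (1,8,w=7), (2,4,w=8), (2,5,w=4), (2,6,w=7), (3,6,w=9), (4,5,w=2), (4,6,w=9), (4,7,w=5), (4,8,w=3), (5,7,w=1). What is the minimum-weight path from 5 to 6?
11 (path: 5 -> 4 -> 6; weights 2 + 9 = 11)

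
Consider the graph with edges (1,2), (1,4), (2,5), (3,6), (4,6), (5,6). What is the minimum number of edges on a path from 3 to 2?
3 (path: 3 -> 6 -> 5 -> 2, 3 edges)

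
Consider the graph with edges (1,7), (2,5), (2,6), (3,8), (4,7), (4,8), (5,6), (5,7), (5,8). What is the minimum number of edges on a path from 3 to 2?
3 (path: 3 -> 8 -> 5 -> 2, 3 edges)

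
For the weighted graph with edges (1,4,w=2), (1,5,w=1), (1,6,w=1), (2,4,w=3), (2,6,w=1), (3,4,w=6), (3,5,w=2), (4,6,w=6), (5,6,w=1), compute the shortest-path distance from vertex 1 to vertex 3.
3 (path: 1 -> 5 -> 3; weights 1 + 2 = 3)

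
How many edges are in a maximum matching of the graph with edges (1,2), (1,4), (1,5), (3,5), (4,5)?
2 (matching: (1,4), (3,5); upper bound floor(n/2) = floor(5/2) = 2)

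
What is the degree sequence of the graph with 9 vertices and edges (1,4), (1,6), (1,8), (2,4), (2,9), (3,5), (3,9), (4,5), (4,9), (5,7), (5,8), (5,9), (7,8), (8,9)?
[5, 5, 4, 4, 3, 2, 2, 2, 1] (degrees: deg(1)=3, deg(2)=2, deg(3)=2, deg(4)=4, deg(5)=5, deg(6)=1, deg(7)=2, deg(8)=4, deg(9)=5)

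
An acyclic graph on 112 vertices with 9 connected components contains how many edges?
103 (Each of the 9 component trees on V_i vertices has V_i - 1 edges; summing gives V - C = 112 - 9 = 103)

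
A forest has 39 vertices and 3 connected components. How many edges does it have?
36 (Each of the 3 component trees on V_i vertices has V_i - 1 edges; summing gives V - C = 39 - 3 = 36)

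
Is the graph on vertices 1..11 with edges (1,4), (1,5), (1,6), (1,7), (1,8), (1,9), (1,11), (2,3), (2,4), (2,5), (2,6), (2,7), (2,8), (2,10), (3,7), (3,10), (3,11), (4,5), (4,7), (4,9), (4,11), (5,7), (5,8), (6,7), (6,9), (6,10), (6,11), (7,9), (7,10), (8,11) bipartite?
No (odd cycle of length 3: 11 -> 1 -> 8 -> 11)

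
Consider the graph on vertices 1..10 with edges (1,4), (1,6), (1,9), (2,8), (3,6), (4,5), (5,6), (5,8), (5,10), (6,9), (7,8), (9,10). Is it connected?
Yes (BFS from 1 visits [1, 4, 6, 9, 5, 3, 10, 8, 2, 7] — all 10 vertices reached)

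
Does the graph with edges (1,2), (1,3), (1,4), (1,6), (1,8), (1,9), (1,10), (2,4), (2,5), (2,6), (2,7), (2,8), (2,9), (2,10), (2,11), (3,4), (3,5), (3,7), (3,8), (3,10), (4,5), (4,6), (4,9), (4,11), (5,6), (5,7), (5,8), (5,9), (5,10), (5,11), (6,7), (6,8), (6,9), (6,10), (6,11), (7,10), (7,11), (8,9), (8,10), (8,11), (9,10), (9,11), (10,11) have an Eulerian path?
No (6 vertices have odd degree: {1, 2, 4, 5, 6, 10}; Eulerian path requires 0 or 2)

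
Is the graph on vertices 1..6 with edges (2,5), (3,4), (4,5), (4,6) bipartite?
Yes. Partition: {1, 2, 4}, {3, 5, 6}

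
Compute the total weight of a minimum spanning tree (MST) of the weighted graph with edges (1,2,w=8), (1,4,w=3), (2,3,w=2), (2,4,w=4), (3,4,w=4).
9 (MST edges: (1,4,w=3), (2,3,w=2), (2,4,w=4); sum of weights 3 + 2 + 4 = 9)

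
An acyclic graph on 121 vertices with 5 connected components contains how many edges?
116 (Each of the 5 component trees on V_i vertices has V_i - 1 edges; summing gives V - C = 121 - 5 = 116)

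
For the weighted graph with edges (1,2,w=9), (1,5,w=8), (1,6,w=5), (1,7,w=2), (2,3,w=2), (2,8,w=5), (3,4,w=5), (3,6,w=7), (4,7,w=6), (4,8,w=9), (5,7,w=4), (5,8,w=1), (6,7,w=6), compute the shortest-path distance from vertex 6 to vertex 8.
11 (path: 6 -> 7 -> 5 -> 8; weights 6 + 4 + 1 = 11)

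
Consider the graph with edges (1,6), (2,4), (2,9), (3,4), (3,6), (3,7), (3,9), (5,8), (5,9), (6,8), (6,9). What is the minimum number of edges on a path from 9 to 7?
2 (path: 9 -> 3 -> 7, 2 edges)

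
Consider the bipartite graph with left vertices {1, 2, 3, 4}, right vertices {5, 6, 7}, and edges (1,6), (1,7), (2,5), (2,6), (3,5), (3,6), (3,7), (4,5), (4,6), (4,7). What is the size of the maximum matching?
3 (matching: (1,7), (2,6), (3,5); upper bound min(|L|,|R|) = min(4,3) = 3)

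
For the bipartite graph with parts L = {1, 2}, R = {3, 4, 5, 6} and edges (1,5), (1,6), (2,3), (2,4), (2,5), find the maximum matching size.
2 (matching: (1,6), (2,5); upper bound min(|L|,|R|) = min(2,4) = 2)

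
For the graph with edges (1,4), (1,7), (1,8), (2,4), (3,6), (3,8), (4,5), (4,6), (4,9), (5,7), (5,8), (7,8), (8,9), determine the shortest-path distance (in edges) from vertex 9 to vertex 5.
2 (path: 9 -> 4 -> 5, 2 edges)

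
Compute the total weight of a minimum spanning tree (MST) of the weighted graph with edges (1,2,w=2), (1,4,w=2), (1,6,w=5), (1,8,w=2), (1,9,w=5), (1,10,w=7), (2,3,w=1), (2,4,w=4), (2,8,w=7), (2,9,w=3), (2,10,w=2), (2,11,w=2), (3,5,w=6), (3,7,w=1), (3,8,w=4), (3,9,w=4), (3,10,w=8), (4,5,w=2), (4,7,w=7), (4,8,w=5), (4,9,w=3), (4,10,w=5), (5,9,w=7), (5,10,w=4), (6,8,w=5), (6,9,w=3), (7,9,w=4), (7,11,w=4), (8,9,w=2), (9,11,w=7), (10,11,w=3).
19 (MST edges: (1,2,w=2), (1,4,w=2), (1,8,w=2), (2,3,w=1), (2,10,w=2), (2,11,w=2), (3,7,w=1), (4,5,w=2), (6,9,w=3), (8,9,w=2); sum of weights 2 + 2 + 2 + 1 + 2 + 2 + 1 + 2 + 3 + 2 = 19)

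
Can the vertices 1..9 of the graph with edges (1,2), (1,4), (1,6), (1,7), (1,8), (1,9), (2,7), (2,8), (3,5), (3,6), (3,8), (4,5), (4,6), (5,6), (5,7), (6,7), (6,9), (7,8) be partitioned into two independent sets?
No (odd cycle of length 3: 7 -> 1 -> 2 -> 7)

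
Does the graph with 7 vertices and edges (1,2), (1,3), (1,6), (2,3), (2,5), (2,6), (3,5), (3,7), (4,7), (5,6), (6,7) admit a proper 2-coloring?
No (odd cycle of length 3: 2 -> 1 -> 3 -> 2)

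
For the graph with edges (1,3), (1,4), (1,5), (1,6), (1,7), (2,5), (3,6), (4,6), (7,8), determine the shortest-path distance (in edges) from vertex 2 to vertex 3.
3 (path: 2 -> 5 -> 1 -> 3, 3 edges)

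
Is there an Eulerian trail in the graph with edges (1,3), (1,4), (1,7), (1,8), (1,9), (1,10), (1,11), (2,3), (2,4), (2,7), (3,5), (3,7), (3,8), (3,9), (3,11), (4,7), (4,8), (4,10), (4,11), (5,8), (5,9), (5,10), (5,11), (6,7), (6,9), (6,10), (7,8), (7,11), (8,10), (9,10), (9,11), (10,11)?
No (8 vertices have odd degree: {1, 2, 3, 5, 6, 7, 10, 11}; Eulerian path requires 0 or 2)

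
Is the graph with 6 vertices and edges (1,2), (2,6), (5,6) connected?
No, it has 3 components: {1, 2, 5, 6}, {3}, {4}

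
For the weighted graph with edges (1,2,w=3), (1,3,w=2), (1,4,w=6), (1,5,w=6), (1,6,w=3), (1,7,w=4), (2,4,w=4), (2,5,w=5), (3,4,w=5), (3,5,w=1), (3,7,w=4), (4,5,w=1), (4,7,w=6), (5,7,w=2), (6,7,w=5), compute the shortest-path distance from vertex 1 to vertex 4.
4 (path: 1 -> 3 -> 5 -> 4; weights 2 + 1 + 1 = 4)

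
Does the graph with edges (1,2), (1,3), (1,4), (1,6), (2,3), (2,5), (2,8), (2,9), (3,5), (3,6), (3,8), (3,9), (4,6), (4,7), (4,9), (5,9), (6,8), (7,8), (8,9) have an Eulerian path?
No (4 vertices have odd degree: {2, 5, 8, 9}; Eulerian path requires 0 or 2)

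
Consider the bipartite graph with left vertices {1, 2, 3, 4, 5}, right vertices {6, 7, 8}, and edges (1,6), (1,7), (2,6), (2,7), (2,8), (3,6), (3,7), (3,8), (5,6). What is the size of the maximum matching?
3 (matching: (1,7), (2,8), (3,6); upper bound min(|L|,|R|) = min(5,3) = 3)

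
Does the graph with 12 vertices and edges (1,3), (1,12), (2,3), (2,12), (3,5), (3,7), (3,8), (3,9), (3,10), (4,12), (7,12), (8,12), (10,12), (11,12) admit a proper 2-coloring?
Yes. Partition: {1, 2, 4, 5, 6, 7, 8, 9, 10, 11}, {3, 12}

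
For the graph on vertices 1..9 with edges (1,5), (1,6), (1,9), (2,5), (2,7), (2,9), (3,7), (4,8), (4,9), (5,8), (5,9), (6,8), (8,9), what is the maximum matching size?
4 (matching: (1,6), (2,9), (3,7), (4,8); upper bound floor(n/2) = floor(9/2) = 4)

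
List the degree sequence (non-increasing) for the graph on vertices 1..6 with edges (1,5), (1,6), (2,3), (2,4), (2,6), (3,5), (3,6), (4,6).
[4, 3, 3, 2, 2, 2] (degrees: deg(1)=2, deg(2)=3, deg(3)=3, deg(4)=2, deg(5)=2, deg(6)=4)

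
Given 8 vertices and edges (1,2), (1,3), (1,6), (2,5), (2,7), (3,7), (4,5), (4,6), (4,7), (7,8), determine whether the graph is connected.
Yes (BFS from 1 visits [1, 2, 3, 6, 5, 7, 4, 8] — all 8 vertices reached)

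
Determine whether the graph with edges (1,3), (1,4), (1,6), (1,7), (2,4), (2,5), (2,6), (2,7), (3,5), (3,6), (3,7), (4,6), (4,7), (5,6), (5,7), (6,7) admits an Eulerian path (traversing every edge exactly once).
Yes — and in fact it has an Eulerian circuit (the graph is connected and all 7 vertices have even degree)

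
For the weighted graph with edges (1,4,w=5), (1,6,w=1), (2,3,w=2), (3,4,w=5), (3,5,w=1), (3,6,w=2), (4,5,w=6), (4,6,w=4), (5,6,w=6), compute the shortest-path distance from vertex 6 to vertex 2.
4 (path: 6 -> 3 -> 2; weights 2 + 2 = 4)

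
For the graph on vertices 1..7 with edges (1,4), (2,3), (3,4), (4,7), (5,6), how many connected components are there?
2 (components: {1, 2, 3, 4, 7}, {5, 6})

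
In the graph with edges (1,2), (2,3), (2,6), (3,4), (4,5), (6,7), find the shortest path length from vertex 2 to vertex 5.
3 (path: 2 -> 3 -> 4 -> 5, 3 edges)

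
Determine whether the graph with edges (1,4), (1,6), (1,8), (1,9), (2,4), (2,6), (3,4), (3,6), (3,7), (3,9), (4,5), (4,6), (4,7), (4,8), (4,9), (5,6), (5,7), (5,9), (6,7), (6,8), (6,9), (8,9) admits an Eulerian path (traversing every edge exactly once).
Yes — and in fact it has an Eulerian circuit (the graph is connected and all 9 vertices have even degree)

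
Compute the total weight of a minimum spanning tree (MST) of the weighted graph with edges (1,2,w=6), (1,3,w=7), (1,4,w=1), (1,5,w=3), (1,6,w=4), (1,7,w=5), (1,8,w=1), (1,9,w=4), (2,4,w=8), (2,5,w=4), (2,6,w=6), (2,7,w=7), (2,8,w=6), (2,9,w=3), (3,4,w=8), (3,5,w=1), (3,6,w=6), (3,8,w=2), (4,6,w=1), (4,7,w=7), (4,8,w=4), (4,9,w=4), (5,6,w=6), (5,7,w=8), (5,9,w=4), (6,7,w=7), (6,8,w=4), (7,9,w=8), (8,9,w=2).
16 (MST edges: (1,4,w=1), (1,7,w=5), (1,8,w=1), (2,9,w=3), (3,5,w=1), (3,8,w=2), (4,6,w=1), (8,9,w=2); sum of weights 1 + 5 + 1 + 3 + 1 + 2 + 1 + 2 = 16)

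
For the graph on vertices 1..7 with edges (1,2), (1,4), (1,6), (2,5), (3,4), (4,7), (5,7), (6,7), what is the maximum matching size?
3 (matching: (1,6), (2,5), (4,7); upper bound floor(n/2) = floor(7/2) = 3)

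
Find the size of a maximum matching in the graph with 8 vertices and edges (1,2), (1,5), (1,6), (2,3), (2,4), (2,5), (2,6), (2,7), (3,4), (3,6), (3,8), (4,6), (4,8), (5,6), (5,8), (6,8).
4 (matching: (1,6), (2,7), (3,4), (5,8); upper bound floor(n/2) = floor(8/2) = 4)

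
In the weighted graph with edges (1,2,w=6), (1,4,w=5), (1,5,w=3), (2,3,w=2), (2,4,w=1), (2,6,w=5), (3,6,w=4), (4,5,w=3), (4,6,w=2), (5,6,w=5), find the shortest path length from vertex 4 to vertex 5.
3 (path: 4 -> 5; weights 3 = 3)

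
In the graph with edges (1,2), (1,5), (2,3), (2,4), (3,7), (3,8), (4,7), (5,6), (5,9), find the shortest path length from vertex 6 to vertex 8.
5 (path: 6 -> 5 -> 1 -> 2 -> 3 -> 8, 5 edges)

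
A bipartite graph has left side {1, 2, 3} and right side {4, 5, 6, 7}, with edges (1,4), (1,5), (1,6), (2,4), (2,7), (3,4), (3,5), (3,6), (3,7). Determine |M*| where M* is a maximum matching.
3 (matching: (1,6), (2,7), (3,5); upper bound min(|L|,|R|) = min(3,4) = 3)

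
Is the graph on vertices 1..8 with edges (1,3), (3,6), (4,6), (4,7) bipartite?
Yes. Partition: {1, 2, 5, 6, 7, 8}, {3, 4}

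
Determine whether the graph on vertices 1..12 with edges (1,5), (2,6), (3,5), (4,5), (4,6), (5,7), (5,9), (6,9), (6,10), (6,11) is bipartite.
Yes. Partition: {1, 2, 3, 4, 7, 8, 9, 10, 11, 12}, {5, 6}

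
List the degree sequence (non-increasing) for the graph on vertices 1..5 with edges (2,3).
[1, 1, 0, 0, 0] (degrees: deg(1)=0, deg(2)=1, deg(3)=1, deg(4)=0, deg(5)=0)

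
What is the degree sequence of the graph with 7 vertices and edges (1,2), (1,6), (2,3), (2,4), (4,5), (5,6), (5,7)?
[3, 3, 2, 2, 2, 1, 1] (degrees: deg(1)=2, deg(2)=3, deg(3)=1, deg(4)=2, deg(5)=3, deg(6)=2, deg(7)=1)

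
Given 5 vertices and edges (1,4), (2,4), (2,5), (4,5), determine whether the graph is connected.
No, it has 2 components: {1, 2, 4, 5}, {3}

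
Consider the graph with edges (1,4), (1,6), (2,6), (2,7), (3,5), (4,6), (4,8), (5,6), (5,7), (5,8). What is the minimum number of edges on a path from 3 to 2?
3 (path: 3 -> 5 -> 7 -> 2, 3 edges)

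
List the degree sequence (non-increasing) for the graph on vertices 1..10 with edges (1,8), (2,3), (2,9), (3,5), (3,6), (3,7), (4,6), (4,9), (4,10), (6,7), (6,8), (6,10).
[5, 4, 3, 2, 2, 2, 2, 2, 1, 1] (degrees: deg(1)=1, deg(2)=2, deg(3)=4, deg(4)=3, deg(5)=1, deg(6)=5, deg(7)=2, deg(8)=2, deg(9)=2, deg(10)=2)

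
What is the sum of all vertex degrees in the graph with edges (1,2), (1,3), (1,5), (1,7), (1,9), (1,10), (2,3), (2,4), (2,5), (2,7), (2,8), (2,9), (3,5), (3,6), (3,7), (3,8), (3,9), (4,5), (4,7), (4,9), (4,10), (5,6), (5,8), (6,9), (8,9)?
50 (handshake: sum of degrees = 2|E| = 2 x 25 = 50)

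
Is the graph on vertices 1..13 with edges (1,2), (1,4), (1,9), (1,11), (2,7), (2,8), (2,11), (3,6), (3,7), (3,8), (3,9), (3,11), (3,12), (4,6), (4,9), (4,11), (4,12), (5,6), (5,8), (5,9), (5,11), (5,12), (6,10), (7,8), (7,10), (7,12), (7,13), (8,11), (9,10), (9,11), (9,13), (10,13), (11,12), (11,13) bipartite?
No (odd cycle of length 3: 9 -> 1 -> 11 -> 9)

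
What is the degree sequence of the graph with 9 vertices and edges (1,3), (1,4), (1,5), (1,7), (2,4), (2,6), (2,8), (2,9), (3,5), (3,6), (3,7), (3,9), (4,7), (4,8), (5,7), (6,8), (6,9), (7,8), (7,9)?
[6, 5, 4, 4, 4, 4, 4, 4, 3] (degrees: deg(1)=4, deg(2)=4, deg(3)=5, deg(4)=4, deg(5)=3, deg(6)=4, deg(7)=6, deg(8)=4, deg(9)=4)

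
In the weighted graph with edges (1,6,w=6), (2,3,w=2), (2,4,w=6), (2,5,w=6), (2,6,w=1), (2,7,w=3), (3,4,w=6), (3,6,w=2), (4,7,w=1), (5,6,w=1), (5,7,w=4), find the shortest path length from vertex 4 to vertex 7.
1 (path: 4 -> 7; weights 1 = 1)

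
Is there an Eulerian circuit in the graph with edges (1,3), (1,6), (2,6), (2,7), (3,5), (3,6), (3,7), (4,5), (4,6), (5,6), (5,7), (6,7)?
Yes (the graph is connected and all 7 vertices have even degree)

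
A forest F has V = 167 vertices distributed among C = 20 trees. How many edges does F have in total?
147 (Each of the 20 component trees on V_i vertices has V_i - 1 edges; summing gives V - C = 167 - 20 = 147)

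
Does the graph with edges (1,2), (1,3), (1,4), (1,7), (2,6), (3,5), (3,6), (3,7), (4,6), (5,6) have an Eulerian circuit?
Yes (the graph is connected and all 7 vertices have even degree)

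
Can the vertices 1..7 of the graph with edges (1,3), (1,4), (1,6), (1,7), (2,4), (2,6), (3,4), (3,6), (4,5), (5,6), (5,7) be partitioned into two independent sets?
No (odd cycle of length 3: 4 -> 1 -> 3 -> 4)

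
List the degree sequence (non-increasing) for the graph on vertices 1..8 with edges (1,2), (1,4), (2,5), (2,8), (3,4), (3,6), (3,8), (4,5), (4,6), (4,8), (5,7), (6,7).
[5, 3, 3, 3, 3, 3, 2, 2] (degrees: deg(1)=2, deg(2)=3, deg(3)=3, deg(4)=5, deg(5)=3, deg(6)=3, deg(7)=2, deg(8)=3)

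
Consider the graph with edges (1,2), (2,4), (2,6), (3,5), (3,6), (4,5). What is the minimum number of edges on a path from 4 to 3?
2 (path: 4 -> 5 -> 3, 2 edges)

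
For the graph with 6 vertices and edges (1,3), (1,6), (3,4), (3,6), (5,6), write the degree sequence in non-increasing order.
[3, 3, 2, 1, 1, 0] (degrees: deg(1)=2, deg(2)=0, deg(3)=3, deg(4)=1, deg(5)=1, deg(6)=3)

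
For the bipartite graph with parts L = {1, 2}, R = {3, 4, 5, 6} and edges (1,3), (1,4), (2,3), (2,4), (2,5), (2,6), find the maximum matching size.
2 (matching: (1,4), (2,6); upper bound min(|L|,|R|) = min(2,4) = 2)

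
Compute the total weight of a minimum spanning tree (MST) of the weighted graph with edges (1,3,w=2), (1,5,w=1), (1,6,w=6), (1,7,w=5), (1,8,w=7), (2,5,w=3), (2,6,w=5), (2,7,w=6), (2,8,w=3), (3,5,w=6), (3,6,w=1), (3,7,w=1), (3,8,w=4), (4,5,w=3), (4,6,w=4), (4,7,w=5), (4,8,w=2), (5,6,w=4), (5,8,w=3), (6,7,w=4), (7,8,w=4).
13 (MST edges: (1,3,w=2), (1,5,w=1), (2,5,w=3), (2,8,w=3), (3,6,w=1), (3,7,w=1), (4,8,w=2); sum of weights 2 + 1 + 3 + 3 + 1 + 1 + 2 = 13)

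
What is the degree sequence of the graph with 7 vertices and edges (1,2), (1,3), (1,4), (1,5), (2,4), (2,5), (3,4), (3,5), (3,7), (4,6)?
[4, 4, 4, 3, 3, 1, 1] (degrees: deg(1)=4, deg(2)=3, deg(3)=4, deg(4)=4, deg(5)=3, deg(6)=1, deg(7)=1)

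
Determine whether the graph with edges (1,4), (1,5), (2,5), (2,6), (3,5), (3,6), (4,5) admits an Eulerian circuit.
Yes (the graph is connected and all 6 vertices have even degree)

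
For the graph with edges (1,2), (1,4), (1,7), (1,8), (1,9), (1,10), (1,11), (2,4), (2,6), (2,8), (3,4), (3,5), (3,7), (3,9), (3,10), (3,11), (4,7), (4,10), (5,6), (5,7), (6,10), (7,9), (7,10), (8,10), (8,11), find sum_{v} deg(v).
50 (handshake: sum of degrees = 2|E| = 2 x 25 = 50)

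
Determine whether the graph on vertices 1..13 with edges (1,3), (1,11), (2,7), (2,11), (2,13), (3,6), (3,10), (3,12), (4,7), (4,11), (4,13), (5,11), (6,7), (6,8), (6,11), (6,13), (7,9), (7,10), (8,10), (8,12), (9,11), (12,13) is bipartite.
Yes. Partition: {1, 2, 4, 5, 6, 9, 10, 12}, {3, 7, 8, 11, 13}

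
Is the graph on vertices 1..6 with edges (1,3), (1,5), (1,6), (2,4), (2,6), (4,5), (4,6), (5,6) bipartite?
No (odd cycle of length 3: 6 -> 1 -> 5 -> 6)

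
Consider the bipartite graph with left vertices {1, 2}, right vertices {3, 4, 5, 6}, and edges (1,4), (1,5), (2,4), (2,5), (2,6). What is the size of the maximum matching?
2 (matching: (1,5), (2,6); upper bound min(|L|,|R|) = min(2,4) = 2)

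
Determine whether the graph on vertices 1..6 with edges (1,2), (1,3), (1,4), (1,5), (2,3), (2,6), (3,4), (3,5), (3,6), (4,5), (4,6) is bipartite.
No (odd cycle of length 3: 4 -> 1 -> 5 -> 4)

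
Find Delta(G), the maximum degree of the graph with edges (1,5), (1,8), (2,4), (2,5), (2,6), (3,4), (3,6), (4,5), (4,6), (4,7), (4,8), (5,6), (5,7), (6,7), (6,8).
6 (attained at vertices 4, 6)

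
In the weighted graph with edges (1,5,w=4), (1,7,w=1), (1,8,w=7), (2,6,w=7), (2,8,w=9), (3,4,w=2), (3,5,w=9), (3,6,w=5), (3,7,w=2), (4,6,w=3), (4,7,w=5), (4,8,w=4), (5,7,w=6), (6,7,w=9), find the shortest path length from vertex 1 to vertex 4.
5 (path: 1 -> 7 -> 3 -> 4; weights 1 + 2 + 2 = 5)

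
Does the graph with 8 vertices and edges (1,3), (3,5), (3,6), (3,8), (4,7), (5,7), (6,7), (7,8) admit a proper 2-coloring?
Yes. Partition: {1, 2, 4, 5, 6, 8}, {3, 7}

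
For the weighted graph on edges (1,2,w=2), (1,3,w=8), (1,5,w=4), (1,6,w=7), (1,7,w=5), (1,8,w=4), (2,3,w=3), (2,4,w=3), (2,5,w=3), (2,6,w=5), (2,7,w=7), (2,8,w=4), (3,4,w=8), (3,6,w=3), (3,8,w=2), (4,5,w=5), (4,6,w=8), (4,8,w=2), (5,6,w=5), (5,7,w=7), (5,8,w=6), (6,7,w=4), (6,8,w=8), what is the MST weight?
19 (MST edges: (1,2,w=2), (2,3,w=3), (2,5,w=3), (3,6,w=3), (3,8,w=2), (4,8,w=2), (6,7,w=4); sum of weights 2 + 3 + 3 + 3 + 2 + 2 + 4 = 19)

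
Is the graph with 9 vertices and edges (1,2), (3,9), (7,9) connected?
No, it has 6 components: {1, 2}, {3, 7, 9}, {4}, {5}, {6}, {8}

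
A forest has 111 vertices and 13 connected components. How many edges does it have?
98 (Each of the 13 component trees on V_i vertices has V_i - 1 edges; summing gives V - C = 111 - 13 = 98)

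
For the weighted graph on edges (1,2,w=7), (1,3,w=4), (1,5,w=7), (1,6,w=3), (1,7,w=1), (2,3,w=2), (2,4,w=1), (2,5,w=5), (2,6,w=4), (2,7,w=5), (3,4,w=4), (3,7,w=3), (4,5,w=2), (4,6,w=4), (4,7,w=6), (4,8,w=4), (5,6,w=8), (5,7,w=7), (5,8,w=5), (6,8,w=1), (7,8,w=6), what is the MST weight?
13 (MST edges: (1,6,w=3), (1,7,w=1), (2,3,w=2), (2,4,w=1), (3,7,w=3), (4,5,w=2), (6,8,w=1); sum of weights 3 + 1 + 2 + 1 + 3 + 2 + 1 = 13)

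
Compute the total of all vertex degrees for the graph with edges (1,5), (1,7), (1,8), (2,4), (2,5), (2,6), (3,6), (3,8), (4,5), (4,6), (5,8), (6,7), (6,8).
26 (handshake: sum of degrees = 2|E| = 2 x 13 = 26)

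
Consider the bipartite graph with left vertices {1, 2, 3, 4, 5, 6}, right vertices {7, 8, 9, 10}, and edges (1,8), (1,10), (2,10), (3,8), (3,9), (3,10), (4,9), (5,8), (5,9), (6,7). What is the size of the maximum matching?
4 (matching: (1,10), (3,9), (5,8), (6,7); upper bound min(|L|,|R|) = min(6,4) = 4)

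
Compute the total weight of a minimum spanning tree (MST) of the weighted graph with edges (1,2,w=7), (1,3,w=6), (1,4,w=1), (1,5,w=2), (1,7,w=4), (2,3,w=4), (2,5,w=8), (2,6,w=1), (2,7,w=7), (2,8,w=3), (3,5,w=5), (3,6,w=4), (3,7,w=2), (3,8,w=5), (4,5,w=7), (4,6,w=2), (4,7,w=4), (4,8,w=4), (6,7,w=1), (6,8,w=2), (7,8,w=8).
11 (MST edges: (1,4,w=1), (1,5,w=2), (2,6,w=1), (3,7,w=2), (4,6,w=2), (6,7,w=1), (6,8,w=2); sum of weights 1 + 2 + 1 + 2 + 2 + 1 + 2 = 11)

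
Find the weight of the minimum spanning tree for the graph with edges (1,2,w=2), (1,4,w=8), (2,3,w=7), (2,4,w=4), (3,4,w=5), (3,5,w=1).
12 (MST edges: (1,2,w=2), (2,4,w=4), (3,4,w=5), (3,5,w=1); sum of weights 2 + 4 + 5 + 1 = 12)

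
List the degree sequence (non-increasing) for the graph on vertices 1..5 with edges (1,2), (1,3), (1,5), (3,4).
[3, 2, 1, 1, 1] (degrees: deg(1)=3, deg(2)=1, deg(3)=2, deg(4)=1, deg(5)=1)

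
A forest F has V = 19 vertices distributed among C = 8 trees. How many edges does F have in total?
11 (Each of the 8 component trees on V_i vertices has V_i - 1 edges; summing gives V - C = 19 - 8 = 11)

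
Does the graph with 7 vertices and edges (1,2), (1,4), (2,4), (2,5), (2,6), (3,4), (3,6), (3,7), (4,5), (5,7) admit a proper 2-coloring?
No (odd cycle of length 3: 2 -> 1 -> 4 -> 2)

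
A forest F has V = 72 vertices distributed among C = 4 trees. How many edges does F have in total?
68 (Each of the 4 component trees on V_i vertices has V_i - 1 edges; summing gives V - C = 72 - 4 = 68)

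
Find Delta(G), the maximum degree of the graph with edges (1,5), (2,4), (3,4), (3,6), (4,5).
3 (attained at vertex 4)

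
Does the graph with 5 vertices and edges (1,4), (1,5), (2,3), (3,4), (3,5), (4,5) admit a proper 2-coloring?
No (odd cycle of length 3: 4 -> 1 -> 5 -> 4)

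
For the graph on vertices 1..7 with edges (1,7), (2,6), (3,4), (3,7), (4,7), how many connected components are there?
3 (components: {1, 3, 4, 7}, {2, 6}, {5})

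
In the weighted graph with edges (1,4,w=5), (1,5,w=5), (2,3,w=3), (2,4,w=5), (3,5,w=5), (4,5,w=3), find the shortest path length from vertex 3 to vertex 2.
3 (path: 3 -> 2; weights 3 = 3)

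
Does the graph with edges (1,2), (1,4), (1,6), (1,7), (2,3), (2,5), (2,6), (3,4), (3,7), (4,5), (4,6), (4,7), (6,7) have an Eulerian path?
Yes (the graph is connected and exactly 2 vertices have odd degree: {3, 4}; any Eulerian path must start and end at those)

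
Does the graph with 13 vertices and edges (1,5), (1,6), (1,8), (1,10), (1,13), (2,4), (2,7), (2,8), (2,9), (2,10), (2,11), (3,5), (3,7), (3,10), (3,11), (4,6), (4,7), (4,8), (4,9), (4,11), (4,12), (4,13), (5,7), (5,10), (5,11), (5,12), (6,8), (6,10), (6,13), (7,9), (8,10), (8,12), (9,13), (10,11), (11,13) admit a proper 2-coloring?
No (odd cycle of length 3: 8 -> 1 -> 10 -> 8)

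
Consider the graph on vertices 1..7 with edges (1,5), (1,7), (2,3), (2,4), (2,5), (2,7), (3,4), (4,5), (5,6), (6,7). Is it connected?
Yes (BFS from 1 visits [1, 5, 7, 2, 4, 6, 3] — all 7 vertices reached)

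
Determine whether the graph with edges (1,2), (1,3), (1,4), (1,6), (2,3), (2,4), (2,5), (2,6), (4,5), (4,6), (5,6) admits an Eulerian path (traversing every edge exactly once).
Yes (the graph is connected and exactly 2 vertices have odd degree: {2, 5}; any Eulerian path must start and end at those)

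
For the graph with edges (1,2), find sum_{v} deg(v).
2 (handshake: sum of degrees = 2|E| = 2 x 1 = 2)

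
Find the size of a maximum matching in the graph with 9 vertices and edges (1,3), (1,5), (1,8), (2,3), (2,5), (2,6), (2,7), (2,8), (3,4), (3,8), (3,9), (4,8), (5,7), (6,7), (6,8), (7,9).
4 (matching: (1,5), (2,6), (4,8), (7,9); upper bound floor(n/2) = floor(9/2) = 4)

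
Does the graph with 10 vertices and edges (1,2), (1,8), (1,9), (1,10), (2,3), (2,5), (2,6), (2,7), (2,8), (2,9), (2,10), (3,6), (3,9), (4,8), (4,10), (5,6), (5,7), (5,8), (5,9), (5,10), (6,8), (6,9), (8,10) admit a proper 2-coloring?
No (odd cycle of length 3: 9 -> 1 -> 2 -> 9)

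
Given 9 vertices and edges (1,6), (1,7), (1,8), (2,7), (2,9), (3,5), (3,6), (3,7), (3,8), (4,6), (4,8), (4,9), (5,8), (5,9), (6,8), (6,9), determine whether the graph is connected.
Yes (BFS from 1 visits [1, 6, 7, 8, 3, 4, 9, 2, 5] — all 9 vertices reached)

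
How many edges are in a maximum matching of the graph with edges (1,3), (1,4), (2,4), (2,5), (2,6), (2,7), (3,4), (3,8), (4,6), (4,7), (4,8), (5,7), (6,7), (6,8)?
4 (matching: (1,3), (2,5), (4,8), (6,7); upper bound floor(n/2) = floor(8/2) = 4)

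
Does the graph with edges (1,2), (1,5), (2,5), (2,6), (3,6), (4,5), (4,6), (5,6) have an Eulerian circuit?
No (2 vertices have odd degree: {2, 3}; Eulerian circuit requires 0)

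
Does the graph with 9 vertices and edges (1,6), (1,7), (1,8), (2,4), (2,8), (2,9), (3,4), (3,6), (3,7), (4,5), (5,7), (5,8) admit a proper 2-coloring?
Yes. Partition: {1, 2, 3, 5}, {4, 6, 7, 8, 9}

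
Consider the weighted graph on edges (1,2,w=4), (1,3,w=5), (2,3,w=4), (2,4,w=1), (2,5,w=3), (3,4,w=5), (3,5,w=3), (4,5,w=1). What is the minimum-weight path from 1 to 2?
4 (path: 1 -> 2; weights 4 = 4)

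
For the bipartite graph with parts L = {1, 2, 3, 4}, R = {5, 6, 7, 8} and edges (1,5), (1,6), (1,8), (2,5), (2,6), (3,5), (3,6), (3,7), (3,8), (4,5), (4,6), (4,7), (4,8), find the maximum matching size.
4 (matching: (1,8), (2,6), (3,7), (4,5); upper bound min(|L|,|R|) = min(4,4) = 4)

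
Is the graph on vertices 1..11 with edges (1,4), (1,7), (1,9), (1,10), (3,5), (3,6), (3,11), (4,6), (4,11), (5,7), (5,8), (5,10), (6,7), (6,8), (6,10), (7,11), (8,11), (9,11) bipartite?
Yes. Partition: {1, 2, 5, 6, 11}, {3, 4, 7, 8, 9, 10}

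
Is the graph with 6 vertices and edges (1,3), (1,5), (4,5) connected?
No, it has 3 components: {1, 3, 4, 5}, {2}, {6}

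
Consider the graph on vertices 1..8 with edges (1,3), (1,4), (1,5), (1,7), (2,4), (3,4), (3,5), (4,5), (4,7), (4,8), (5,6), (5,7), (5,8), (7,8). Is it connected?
Yes (BFS from 1 visits [1, 3, 4, 5, 7, 2, 8, 6] — all 8 vertices reached)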